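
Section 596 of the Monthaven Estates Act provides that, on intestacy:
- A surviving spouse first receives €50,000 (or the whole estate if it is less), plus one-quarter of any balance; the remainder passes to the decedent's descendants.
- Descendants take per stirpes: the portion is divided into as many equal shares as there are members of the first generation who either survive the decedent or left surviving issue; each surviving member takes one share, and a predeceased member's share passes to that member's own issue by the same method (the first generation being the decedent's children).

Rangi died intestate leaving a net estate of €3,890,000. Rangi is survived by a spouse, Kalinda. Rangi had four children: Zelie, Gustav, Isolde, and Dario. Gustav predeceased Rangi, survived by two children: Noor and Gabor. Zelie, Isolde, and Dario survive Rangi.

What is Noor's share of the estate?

Kalinda first takes €50,000, leaving a balance of €3,840,000. Kalinda then takes one-quarter of the balance (€960,000), for a total of €1,010,000. The remaining €2,880,000 passes to the descendants.
The descendants' portion (€2,880,000) is divided into 4 shares of €720,000: Zelie, Isolde, and Dario each take €720,000; Gustav's €720,000 share passes to Gustav's issue.
Gustav's share (€720,000) is divided into 2 shares of €360,000: Noor and Gabor each take €360,000.

Noor receives €360,000.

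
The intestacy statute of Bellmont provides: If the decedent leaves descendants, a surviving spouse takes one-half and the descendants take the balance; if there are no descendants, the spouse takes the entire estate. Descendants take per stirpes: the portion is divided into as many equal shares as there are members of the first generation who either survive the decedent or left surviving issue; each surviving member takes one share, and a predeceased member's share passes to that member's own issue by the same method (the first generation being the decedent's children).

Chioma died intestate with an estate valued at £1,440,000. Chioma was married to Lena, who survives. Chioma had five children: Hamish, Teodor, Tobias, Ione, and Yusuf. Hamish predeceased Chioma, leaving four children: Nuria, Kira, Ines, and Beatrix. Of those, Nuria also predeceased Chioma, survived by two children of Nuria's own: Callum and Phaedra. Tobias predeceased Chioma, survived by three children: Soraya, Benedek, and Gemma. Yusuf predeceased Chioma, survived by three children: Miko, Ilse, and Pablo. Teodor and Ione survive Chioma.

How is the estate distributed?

Lena: £720,000; Callum: £18,000; Phaedra: £18,000; Kira: £36,000; Ines: £36,000; Beatrix: £36,000; Teodor: £144,000; Soraya: £48,000; Benedek: £48,000; Gemma: £48,000; Ione: £144,000; Miko: £48,000; Ilse: £48,000; Pablo: £48,000

Lena takes one-half of £1,440,000 = £720,000. The remaining £720,000 passes to the descendants.
The descendants' portion (£720,000) is divided into 5 shares of £144,000: Teodor and Ione each take £144,000; Hamish's £144,000 share passes to Hamish's issue; Tobias's £144,000 share passes to Tobias's issue; Yusuf's £144,000 share passes to Yusuf's issue.
Hamish's share (£144,000) is divided into 4 shares of £36,000: Kira, Ines, and Beatrix each take £36,000; Nuria's £36,000 share passes to Nuria's issue.
Nuria's share (£36,000) is divided into 2 shares of £18,000: Callum and Phaedra each take £18,000.
Tobias's share (£144,000) is divided into 3 shares of £48,000: Soraya, Benedek, and Gemma each take £48,000.
Yusuf's share (£144,000) is divided into 3 shares of £48,000: Miko, Ilse, and Pablo each take £48,000.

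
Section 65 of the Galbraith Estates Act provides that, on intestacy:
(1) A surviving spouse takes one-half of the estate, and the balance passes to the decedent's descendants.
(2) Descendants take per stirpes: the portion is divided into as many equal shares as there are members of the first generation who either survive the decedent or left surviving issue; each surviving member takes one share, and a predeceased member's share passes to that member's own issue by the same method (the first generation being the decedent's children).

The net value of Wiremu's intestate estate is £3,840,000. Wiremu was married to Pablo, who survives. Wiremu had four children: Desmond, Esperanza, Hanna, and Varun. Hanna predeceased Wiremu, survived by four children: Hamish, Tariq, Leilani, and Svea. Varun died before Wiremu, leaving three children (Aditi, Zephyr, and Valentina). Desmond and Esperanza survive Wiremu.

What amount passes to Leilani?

Pablo takes one-half of £3,840,000 = £1,920,000. The remaining £1,920,000 passes to the descendants.
The descendants' portion (£1,920,000) is divided into 4 shares of £480,000: Desmond and Esperanza each take £480,000; Hanna's £480,000 share passes to Hanna's issue; Varun's £480,000 share passes to Varun's issue.
Hanna's share (£480,000) is divided into 4 shares of £120,000: Hamish, Tariq, Leilani, and Svea each take £120,000.
Varun's share (£480,000) is divided into 3 shares of £160,000: Aditi, Zephyr, and Valentina each take £160,000.

Leilani receives £120,000.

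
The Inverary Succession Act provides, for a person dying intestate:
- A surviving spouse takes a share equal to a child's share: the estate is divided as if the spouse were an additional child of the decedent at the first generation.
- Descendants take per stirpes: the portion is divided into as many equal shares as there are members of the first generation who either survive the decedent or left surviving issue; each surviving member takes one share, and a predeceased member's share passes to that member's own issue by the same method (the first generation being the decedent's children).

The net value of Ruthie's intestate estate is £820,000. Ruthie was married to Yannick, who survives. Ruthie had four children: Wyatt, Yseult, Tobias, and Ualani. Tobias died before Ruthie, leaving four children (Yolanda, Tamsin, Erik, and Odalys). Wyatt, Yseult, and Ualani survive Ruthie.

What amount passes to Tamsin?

The spouse counts as an additional share at the children's level, so there are 5 primary shares of £164,000. Yannick takes one such share (£164,000).
The children's combined portion (£656,000) is divided into 4 shares of £164,000: Wyatt, Yseult, and Ualani each take £164,000; Tobias's £164,000 share passes to Tobias's issue.
Tobias's share (£164,000) is divided into 4 shares of £41,000: Yolanda, Tamsin, Erik, and Odalys each take £41,000.

Tamsin receives £41,000.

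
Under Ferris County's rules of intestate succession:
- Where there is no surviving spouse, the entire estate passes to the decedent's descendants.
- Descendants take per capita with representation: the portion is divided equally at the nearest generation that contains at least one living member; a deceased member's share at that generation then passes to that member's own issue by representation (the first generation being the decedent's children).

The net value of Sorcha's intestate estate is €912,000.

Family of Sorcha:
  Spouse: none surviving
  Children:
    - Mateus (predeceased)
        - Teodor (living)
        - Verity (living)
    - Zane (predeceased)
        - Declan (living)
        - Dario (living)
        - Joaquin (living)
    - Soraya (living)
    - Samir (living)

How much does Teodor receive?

The entire €912,000 passes to the descendants.
That amount (€912,000) is divided into 4 shares of €228,000: Soraya and Samir each take €228,000; Mateus's €228,000 share passes to Mateus's issue; Zane's €228,000 share passes to Zane's issue.
Mateus's share (€228,000) is divided into 2 shares of €114,000: Teodor and Verity each take €114,000.
Zane's share (€228,000) is divided into 3 shares of €76,000: Declan, Dario, and Joaquin each take €76,000.

Teodor receives €114,000.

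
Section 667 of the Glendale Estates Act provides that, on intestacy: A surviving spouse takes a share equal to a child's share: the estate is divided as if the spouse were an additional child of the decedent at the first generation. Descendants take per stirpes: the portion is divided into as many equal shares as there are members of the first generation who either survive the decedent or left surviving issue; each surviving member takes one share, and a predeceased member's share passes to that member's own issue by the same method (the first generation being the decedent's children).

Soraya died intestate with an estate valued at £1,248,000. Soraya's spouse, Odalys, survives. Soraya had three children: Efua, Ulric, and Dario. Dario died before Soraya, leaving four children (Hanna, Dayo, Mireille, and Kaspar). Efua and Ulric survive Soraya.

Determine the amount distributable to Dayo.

The spouse counts as an additional share at the children's level, so there are 4 primary shares of £312,000. Odalys takes one such share (£312,000).
The children's combined portion (£936,000) is divided into 3 shares of £312,000: Efua and Ulric each take £312,000; Dario's £312,000 share passes to Dario's issue.
Dario's share (£312,000) is divided into 4 shares of £78,000: Hanna, Dayo, Mireille, and Kaspar each take £78,000.

Dayo receives £78,000.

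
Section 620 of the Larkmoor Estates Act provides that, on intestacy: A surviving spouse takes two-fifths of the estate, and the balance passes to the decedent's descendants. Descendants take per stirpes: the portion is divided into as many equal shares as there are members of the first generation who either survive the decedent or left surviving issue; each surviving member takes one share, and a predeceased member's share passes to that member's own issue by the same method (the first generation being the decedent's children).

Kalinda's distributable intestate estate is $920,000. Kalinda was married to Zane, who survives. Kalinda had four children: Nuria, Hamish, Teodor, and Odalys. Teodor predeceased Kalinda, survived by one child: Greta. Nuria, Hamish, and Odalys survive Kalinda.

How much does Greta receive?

Zane takes two-fifths of $920,000 = $368,000. The remaining $552,000 passes to the descendants.
The descendants' portion ($552,000) is divided into 4 shares of $138,000: Nuria, Hamish, and Odalys each take $138,000; Teodor's $138,000 share passes to Teodor's issue.
Teodor's share ($138,000) passes entirely to Greta.

Greta receives $138,000.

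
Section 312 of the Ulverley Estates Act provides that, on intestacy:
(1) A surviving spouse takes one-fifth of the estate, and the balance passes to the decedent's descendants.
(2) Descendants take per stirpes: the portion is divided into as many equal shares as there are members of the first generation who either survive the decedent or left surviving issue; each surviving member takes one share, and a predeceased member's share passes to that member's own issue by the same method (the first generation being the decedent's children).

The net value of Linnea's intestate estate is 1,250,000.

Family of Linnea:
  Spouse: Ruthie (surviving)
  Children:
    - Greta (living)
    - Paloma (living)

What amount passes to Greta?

Ruthie takes one-fifth of 1,250,000 = 250,000. The remaining 1,000,000 passes to the descendants.
The descendants' portion (1,000,000) is divided into 2 shares of 500,000: Greta and Paloma each take 500,000.

Greta receives 500,000.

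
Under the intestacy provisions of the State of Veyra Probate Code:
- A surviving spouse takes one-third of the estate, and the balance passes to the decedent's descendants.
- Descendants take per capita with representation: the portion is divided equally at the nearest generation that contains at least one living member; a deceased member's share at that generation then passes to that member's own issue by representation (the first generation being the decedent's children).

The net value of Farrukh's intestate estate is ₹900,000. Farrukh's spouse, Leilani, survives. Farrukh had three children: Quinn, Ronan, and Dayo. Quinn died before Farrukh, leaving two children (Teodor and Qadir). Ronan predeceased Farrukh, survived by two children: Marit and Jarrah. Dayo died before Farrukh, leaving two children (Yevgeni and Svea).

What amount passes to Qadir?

Qadir receives ₹100,000.

Leilani takes one-third of ₹900,000 = ₹300,000. The remaining ₹600,000 passes to the descendants.
No child survives, so the initial division is made at the grandchildren's generation.
The descendants' portion (₹600,000) is divided into 6 shares of ₹100,000: Teodor, Qadir, Marit, Jarrah, Yevgeni, and Svea each take ₹100,000.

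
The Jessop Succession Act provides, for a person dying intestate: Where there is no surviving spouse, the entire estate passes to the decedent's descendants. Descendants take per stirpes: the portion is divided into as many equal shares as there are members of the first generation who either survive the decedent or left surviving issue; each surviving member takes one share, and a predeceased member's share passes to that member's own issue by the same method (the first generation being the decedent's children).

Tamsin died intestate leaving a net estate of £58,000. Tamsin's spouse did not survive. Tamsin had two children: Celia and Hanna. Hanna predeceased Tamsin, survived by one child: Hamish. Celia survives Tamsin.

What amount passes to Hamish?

Hamish receives £29,000.

The entire £58,000 passes to the descendants.
That amount (£58,000) is divided into 2 shares of £29,000: Celia takes £29,000; Hanna's £29,000 share passes to Hanna's issue.
Hanna's share (£29,000) passes entirely to Hamish.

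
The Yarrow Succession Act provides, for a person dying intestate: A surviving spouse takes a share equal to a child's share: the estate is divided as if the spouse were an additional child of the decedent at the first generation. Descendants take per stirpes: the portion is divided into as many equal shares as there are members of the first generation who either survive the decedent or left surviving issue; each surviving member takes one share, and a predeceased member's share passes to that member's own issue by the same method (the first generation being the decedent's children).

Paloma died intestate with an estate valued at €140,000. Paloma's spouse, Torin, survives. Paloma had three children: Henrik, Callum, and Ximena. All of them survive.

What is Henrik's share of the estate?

The spouse counts as an additional share at the children's level, so there are 4 primary shares of €35,000. Torin takes one such share (€35,000).
The children's combined portion (€105,000) is divided into 3 shares of €35,000: Henrik, Callum, and Ximena each take €35,000.

Henrik receives €35,000.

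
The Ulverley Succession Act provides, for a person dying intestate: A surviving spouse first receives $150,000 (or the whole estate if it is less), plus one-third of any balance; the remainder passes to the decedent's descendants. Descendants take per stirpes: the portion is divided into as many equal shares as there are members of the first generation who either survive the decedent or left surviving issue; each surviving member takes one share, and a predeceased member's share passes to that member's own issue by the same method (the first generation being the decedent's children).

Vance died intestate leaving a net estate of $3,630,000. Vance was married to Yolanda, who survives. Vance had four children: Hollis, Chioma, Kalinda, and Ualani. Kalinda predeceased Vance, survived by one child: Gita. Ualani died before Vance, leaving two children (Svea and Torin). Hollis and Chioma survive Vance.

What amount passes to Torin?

Torin receives $290,000.

Yolanda first takes $150,000, leaving a balance of $3,480,000. Yolanda then takes one-third of the balance ($1,160,000), for a total of $1,310,000. The remaining $2,320,000 passes to the descendants.
The descendants' portion ($2,320,000) is divided into 4 shares of $580,000: Hollis and Chioma each take $580,000; Kalinda's $580,000 share passes to Kalinda's issue; Ualani's $580,000 share passes to Ualani's issue.
Kalinda's share ($580,000) passes entirely to Gita.
Ualani's share ($580,000) is divided into 2 shares of $290,000: Svea and Torin each take $290,000.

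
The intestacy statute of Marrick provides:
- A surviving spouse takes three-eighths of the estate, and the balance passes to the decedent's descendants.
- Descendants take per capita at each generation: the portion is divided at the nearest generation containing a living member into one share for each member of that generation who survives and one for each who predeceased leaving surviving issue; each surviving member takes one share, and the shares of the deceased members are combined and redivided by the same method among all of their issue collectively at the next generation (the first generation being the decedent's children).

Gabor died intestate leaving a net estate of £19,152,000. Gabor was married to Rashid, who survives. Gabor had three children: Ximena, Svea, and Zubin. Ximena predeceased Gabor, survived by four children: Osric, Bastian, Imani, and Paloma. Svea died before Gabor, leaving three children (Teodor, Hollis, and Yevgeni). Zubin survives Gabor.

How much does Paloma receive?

Rashid takes three-eighths of £19,152,000 = £7,182,000. The remaining £11,970,000 passes to the descendants.
The descendants' portion (£11,970,000) is divided at the children's generation into 3 shares of £3,990,000. Zubin takes £3,990,000. The 2 shares of the deceased (Ximena and Svea) are combined into a pool of £7,980,000.
That pool (£7,980,000) is divided at the grandchildren's generation equally among Osric, Bastian, Imani, Paloma, Teodor, Hollis, and Yevgeni: £1,140,000 each.

Paloma receives £1,140,000.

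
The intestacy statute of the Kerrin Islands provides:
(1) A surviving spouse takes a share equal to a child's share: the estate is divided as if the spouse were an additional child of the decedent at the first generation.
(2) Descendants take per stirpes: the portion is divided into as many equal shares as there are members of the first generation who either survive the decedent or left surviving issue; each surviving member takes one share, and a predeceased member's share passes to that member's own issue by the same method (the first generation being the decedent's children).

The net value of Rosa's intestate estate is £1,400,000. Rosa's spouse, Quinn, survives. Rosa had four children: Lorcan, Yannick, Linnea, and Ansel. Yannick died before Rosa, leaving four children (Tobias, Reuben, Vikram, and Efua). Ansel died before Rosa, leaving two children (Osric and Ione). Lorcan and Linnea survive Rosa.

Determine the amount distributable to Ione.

Ione receives £140,000.

The spouse counts as an additional share at the children's level, so there are 5 primary shares of £280,000. Quinn takes one such share (£280,000).
The children's combined portion (£1,120,000) is divided into 4 shares of £280,000: Lorcan and Linnea each take £280,000; Yannick's £280,000 share passes to Yannick's issue; Ansel's £280,000 share passes to Ansel's issue.
Yannick's share (£280,000) is divided into 4 shares of £70,000: Tobias, Reuben, Vikram, and Efua each take £70,000.
Ansel's share (£280,000) is divided into 2 shares of £140,000: Osric and Ione each take £140,000.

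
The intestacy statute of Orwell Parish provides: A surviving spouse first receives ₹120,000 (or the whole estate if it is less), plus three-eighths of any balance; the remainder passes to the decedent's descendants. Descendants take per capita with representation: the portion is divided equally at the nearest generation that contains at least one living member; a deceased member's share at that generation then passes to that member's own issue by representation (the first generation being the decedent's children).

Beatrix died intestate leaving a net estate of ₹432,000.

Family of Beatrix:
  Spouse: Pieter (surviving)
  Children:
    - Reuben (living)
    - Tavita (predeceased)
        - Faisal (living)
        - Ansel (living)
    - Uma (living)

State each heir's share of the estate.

Pieter: ₹237,000; Reuben: ₹65,000; Faisal: ₹32,500; Ansel: ₹32,500; Uma: ₹65,000

Pieter first takes ₹120,000, leaving a balance of ₹312,000. Pieter then takes three-eighths of the balance (₹117,000), for a total of ₹237,000. The remaining ₹195,000 passes to the descendants.
The descendants' portion (₹195,000) is divided into 3 shares of ₹65,000: Reuben and Uma each take ₹65,000; Tavita's ₹65,000 share passes to Tavita's issue.
Tavita's share (₹65,000) is divided into 2 shares of ₹32,500: Faisal and Ansel each take ₹32,500.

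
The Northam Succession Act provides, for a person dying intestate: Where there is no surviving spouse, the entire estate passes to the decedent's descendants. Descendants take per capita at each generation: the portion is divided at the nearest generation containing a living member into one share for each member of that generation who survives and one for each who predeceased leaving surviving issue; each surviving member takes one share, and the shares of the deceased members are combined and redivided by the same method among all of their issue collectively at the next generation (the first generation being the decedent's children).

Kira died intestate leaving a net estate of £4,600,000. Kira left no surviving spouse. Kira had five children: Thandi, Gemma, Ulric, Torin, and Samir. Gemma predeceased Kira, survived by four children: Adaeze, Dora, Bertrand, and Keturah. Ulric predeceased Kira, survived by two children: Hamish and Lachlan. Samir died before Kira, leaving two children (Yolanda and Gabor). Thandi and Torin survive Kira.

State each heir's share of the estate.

The entire £4,600,000 passes to the descendants.
That amount (£4,600,000) is divided at the children's generation into 5 shares of £920,000. Thandi and Torin each take £920,000. The 3 shares of the deceased (Gemma, Ulric, and Samir) are combined into a pool of £2,760,000.
That pool (£2,760,000) is divided at the grandchildren's generation equally among Adaeze, Dora, Bertrand, Keturah, Hamish, Lachlan, Yolanda, and Gabor: £345,000 each.

Thandi: £920,000; Adaeze: £345,000; Dora: £345,000; Bertrand: £345,000; Keturah: £345,000; Hamish: £345,000; Lachlan: £345,000; Torin: £920,000; Yolanda: £345,000; Gabor: £345,000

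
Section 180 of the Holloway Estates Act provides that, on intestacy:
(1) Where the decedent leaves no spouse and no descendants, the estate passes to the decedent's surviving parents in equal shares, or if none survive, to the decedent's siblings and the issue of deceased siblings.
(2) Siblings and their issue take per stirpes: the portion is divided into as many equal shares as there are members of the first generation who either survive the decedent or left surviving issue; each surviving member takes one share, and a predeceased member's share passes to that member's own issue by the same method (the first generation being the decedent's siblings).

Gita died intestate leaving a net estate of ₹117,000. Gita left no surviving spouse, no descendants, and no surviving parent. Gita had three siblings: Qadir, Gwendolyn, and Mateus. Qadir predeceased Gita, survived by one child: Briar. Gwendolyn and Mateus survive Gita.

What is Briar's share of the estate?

The entire ₹117,000 passes to the siblings and their issue.
That amount (₹117,000) is divided into 3 shares of ₹39,000: Gwendolyn and Mateus each take ₹39,000; Qadir's ₹39,000 share passes to Qadir's issue.
Qadir's share (₹39,000) passes entirely to Briar.

Briar receives ₹39,000.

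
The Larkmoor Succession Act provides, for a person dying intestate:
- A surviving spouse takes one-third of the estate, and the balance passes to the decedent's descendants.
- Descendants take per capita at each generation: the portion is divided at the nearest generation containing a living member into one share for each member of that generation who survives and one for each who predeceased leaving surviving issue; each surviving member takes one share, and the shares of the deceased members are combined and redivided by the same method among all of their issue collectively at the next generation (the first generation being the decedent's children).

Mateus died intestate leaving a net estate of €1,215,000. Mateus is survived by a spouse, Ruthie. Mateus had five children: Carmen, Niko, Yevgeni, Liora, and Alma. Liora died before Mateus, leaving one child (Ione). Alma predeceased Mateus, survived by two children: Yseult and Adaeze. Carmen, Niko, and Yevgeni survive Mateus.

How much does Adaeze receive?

Ruthie takes one-third of €1,215,000 = €405,000. The remaining €810,000 passes to the descendants.
The descendants' portion (€810,000) is divided at the children's generation into 5 shares of €162,000. Carmen, Niko, and Yevgeni each take €162,000. The 2 shares of the deceased (Liora and Alma) are combined into a pool of €324,000.
That pool (€324,000) is divided at the grandchildren's generation equally among Ione, Yseult, and Adaeze: €108,000 each.

Adaeze receives €108,000.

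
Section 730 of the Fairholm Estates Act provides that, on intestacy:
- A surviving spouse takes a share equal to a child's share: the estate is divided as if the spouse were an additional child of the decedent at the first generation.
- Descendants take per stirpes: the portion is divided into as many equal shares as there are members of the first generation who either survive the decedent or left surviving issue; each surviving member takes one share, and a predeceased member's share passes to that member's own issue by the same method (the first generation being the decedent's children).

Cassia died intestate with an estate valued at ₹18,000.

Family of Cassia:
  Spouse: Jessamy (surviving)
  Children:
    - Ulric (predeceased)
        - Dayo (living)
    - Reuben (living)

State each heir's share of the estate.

Jessamy: ₹6,000; Dayo: ₹6,000; Reuben: ₹6,000

The spouse counts as an additional share at the children's level, so there are 3 primary shares of ₹6,000. Jessamy takes one such share (₹6,000).
The children's combined portion (₹12,000) is divided into 2 shares of ₹6,000: Reuben takes ₹6,000; Ulric's ₹6,000 share passes to Ulric's issue.
Ulric's share (₹6,000) passes entirely to Dayo.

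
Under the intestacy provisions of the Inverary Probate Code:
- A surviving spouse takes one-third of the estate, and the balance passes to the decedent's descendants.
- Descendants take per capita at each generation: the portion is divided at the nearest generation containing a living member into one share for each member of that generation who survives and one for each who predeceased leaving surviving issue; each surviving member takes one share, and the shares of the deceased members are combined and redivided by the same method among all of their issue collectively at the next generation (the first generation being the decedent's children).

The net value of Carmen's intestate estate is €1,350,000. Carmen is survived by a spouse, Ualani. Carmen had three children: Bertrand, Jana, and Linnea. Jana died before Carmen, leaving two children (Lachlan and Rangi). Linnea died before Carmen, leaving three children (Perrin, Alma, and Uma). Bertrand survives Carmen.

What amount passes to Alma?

Ualani takes one-third of €1,350,000 = €450,000. The remaining €900,000 passes to the descendants.
The descendants' portion (€900,000) is divided at the children's generation into 3 shares of €300,000. Bertrand takes €300,000. The 2 shares of the deceased (Jana and Linnea) are combined into a pool of €600,000.
That pool (€600,000) is divided at the grandchildren's generation equally among Lachlan, Rangi, Perrin, Alma, and Uma: €120,000 each.

Alma receives €120,000.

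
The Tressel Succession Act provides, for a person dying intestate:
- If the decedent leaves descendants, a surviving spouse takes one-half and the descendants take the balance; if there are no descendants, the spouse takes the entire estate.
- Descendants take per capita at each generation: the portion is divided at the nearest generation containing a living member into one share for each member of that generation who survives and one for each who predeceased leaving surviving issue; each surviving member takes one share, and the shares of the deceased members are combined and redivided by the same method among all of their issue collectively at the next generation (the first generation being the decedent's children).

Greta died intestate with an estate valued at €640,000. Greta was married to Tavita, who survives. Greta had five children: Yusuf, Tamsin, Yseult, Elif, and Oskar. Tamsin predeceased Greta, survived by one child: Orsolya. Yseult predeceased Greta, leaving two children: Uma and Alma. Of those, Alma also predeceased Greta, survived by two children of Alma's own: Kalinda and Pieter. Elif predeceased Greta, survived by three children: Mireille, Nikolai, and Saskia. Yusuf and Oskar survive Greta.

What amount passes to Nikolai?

Tavita takes one-half of €640,000 = €320,000. The remaining €320,000 passes to the descendants.
The descendants' portion (€320,000) is divided at the children's generation into 5 shares of €64,000. Yusuf and Oskar each take €64,000. The 3 shares of the deceased (Tamsin, Yseult, and Elif) are combined into a pool of €192,000.
That pool (€192,000) is divided at the grandchildren's generation into 6 shares of €32,000. Orsolya, Uma, Mireille, Nikolai, and Saskia each take €32,000. The remaining share for the deceased Alma (€32,000) is carried to the next generation.
That pool (€32,000) is divided at the great-grandchildren's generation equally among Kalinda and Pieter: €16,000 each.

Nikolai receives €32,000.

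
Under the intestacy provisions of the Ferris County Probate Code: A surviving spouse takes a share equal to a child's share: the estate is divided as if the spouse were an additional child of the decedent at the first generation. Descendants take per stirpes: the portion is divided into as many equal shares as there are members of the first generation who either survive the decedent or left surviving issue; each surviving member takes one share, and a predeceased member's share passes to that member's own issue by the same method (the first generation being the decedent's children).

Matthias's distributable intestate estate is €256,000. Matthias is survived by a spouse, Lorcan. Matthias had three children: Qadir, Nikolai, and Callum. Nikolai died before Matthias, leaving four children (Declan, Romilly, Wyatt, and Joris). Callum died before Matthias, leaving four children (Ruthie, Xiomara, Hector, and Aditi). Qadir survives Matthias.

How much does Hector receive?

Hector receives €16,000.

The spouse counts as an additional share at the children's level, so there are 4 primary shares of €64,000. Lorcan takes one such share (€64,000).
The children's combined portion (€192,000) is divided into 3 shares of €64,000: Qadir takes €64,000; Nikolai's €64,000 share passes to Nikolai's issue; Callum's €64,000 share passes to Callum's issue.
Nikolai's share (€64,000) is divided into 4 shares of €16,000: Declan, Romilly, Wyatt, and Joris each take €16,000.
Callum's share (€64,000) is divided into 4 shares of €16,000: Ruthie, Xiomara, Hector, and Aditi each take €16,000.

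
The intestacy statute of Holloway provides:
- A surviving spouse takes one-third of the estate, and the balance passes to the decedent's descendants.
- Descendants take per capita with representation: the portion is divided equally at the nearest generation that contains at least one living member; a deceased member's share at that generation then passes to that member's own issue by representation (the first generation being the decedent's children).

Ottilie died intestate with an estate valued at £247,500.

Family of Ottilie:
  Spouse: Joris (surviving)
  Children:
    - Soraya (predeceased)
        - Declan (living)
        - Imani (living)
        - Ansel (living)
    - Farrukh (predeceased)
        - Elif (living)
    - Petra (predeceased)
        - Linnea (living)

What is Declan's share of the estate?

Declan receives £33,000.

Joris takes one-third of £247,500 = £82,500. The remaining £165,000 passes to the descendants.
No child survives, so the initial division is made at the grandchildren's generation.
The descendants' portion (£165,000) is divided into 5 shares of £33,000: Declan, Imani, Ansel, Elif, and Linnea each take £33,000.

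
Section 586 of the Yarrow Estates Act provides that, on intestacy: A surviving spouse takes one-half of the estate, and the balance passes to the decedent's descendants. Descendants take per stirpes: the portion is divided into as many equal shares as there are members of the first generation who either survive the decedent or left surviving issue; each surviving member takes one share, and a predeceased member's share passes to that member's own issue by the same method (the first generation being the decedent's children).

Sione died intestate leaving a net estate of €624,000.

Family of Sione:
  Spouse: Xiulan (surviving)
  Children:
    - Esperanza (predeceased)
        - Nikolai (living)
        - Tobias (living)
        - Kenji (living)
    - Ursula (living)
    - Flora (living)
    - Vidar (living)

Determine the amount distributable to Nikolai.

Xiulan takes one-half of €624,000 = €312,000. The remaining €312,000 passes to the descendants.
The descendants' portion (€312,000) is divided into 4 shares of €78,000: Ursula, Flora, and Vidar each take €78,000; Esperanza's €78,000 share passes to Esperanza's issue.
Esperanza's share (€78,000) is divided into 3 shares of €26,000: Nikolai, Tobias, and Kenji each take €26,000.

Nikolai receives €26,000.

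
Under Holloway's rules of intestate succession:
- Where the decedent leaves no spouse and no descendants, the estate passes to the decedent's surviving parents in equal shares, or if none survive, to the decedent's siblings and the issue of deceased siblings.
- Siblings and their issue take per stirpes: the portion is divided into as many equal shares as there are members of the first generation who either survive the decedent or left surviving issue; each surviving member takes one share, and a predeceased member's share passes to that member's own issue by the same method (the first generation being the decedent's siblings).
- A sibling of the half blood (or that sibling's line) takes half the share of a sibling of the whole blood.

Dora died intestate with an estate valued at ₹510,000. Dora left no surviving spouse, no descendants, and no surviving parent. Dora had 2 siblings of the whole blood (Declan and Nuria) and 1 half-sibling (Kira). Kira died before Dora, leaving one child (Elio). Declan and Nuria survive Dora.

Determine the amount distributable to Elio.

The entire ₹510,000 passes to the siblings and their issue.
Counting each half-blood sibling's line as half a unit, there are 5/2 units in ₹510,000, so one unit is ₹204,000. Whole-blood lines (Declan and Nuria) take ₹204,000 each; half-blood lines (Kira) take ₹102,000 each.
Kira's share (₹102,000) passes entirely to Elio.

Elio receives ₹102,000.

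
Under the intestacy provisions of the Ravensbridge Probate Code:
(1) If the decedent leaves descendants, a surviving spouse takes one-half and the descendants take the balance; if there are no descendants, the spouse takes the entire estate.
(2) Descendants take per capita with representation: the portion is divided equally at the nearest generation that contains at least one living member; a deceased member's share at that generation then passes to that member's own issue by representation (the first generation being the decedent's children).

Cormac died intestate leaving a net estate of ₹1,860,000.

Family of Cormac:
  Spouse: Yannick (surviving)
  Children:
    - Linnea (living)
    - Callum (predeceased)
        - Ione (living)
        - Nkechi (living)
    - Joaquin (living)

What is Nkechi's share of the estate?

Nkechi receives ₹155,000.

Yannick takes one-half of ₹1,860,000 = ₹930,000. The remaining ₹930,000 passes to the descendants.
The descendants' portion (₹930,000) is divided into 3 shares of ₹310,000: Linnea and Joaquin each take ₹310,000; Callum's ₹310,000 share passes to Callum's issue.
Callum's share (₹310,000) is divided into 2 shares of ₹155,000: Ione and Nkechi each take ₹155,000.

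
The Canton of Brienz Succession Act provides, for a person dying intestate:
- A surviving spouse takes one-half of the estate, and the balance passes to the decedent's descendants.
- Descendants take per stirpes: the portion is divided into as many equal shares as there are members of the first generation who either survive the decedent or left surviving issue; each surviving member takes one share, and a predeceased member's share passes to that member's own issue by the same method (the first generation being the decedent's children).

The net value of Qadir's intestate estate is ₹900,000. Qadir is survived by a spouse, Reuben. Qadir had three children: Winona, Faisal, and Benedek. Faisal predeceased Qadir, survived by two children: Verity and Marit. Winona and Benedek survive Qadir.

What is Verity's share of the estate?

Verity receives ₹75,000.

Reuben takes one-half of ₹900,000 = ₹450,000. The remaining ₹450,000 passes to the descendants.
The descendants' portion (₹450,000) is divided into 3 shares of ₹150,000: Winona and Benedek each take ₹150,000; Faisal's ₹150,000 share passes to Faisal's issue.
Faisal's share (₹150,000) is divided into 2 shares of ₹75,000: Verity and Marit each take ₹75,000.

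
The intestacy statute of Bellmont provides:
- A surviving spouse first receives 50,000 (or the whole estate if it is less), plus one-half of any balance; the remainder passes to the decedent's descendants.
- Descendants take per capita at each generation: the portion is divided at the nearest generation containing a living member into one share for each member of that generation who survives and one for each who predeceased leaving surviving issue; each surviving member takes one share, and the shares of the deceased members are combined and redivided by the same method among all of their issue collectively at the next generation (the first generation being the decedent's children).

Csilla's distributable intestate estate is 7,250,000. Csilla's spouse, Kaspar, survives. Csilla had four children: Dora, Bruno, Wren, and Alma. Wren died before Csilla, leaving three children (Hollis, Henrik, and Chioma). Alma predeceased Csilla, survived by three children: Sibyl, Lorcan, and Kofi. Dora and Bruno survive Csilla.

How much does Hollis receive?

Kaspar first takes 50,000, leaving a balance of 7,200,000. Kaspar then takes one-half of the balance (3,600,000), for a total of 3,650,000. The remaining 3,600,000 passes to the descendants.
The descendants' portion (3,600,000) is divided at the children's generation into 4 shares of 900,000. Dora and Bruno each take 900,000. The 2 shares of the deceased (Wren and Alma) are combined into a pool of 1,800,000.
That pool (1,800,000) is divided at the grandchildren's generation equally among Hollis, Henrik, Chioma, Sibyl, Lorcan, and Kofi: 300,000 each.

Hollis receives 300,000.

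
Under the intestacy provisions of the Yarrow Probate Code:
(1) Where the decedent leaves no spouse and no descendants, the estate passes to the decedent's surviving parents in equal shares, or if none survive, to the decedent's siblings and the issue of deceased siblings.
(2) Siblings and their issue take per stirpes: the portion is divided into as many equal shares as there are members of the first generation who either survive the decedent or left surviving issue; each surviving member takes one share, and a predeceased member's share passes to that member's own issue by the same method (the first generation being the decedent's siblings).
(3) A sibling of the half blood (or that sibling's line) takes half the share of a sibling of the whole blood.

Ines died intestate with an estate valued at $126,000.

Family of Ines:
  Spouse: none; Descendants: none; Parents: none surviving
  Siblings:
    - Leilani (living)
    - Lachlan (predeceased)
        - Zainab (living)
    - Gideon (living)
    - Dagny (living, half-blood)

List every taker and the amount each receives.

Leilani: $36,000; Zainab: $36,000; Gideon: $36,000; Dagny: $18,000

The entire $126,000 passes to the siblings and their issue.
Counting each half-blood sibling's line as half a unit, there are 7/2 units in $126,000, so one unit is $36,000. Whole-blood lines (Leilani, Lachlan, and Gideon) take $36,000 each; half-blood lines (Dagny) take $18,000 each.
Lachlan's share ($36,000) passes entirely to Zainab.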